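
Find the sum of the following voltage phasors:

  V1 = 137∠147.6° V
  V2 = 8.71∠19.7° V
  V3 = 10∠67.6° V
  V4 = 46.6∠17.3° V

Step 1 — Convert each phasor to rectangular form:
  V1 = 137·(cos(147.6°) + j·sin(147.6°)) = -115.7 + j73.41 V
  V2 = 8.71·(cos(19.7°) + j·sin(19.7°)) = 8.2 + j2.936 V
  V3 = 10·(cos(67.6°) + j·sin(67.6°)) = 3.811 + j9.245 V
  V4 = 46.6·(cos(17.3°) + j·sin(17.3°)) = 44.49 + j13.86 V
Step 2 — Sum components: V_total = -59.17 + j99.45 V.
Step 3 — Convert to polar: |V_total| = 115.7 V, ∠V_total = 120.8°.

V_total = 115.7∠120.8° V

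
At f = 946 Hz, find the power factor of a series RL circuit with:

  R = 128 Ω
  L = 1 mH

Step 1 — Angular frequency: ω = 2π·f = 2π·946 = 5944 rad/s.
Step 2 — Component impedances:
  R: Z = R = 128 Ω
  L: Z = jωL = j·5944·0.001 = 0 + j5.944 Ω
Step 3 — Series combination: Z_total = R + L = 128 + j5.944 Ω = 128.1∠2.7° Ω.
Step 4 — Power factor: PF = cos(φ) = Re(Z)/|Z| = 128/128.14 = 0.9989.
Step 5 — Type: Im(Z) = 5.944 ⇒ lagging (phase φ = 2.7°).

PF = 0.9989 (lagging, φ = 2.7°)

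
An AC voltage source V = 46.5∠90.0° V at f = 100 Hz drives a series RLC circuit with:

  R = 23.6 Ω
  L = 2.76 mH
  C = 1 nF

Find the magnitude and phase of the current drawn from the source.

Step 1 — Angular frequency: ω = 2π·f = 2π·100 = 628.3 rad/s.
Step 2 — Component impedances:
  R: Z = R = 23.6 Ω
  L: Z = jωL = j·628.3·0.00276 = 0 + j1.734 Ω
  C: Z = 1/(jωC) = -j/(ω·C) = 0 - j1.592e+06 Ω
Step 3 — Series combination: Z_total = R + L + C = 23.6 - j1.592e+06 Ω = 1.592e+06∠-90.0° Ω.
Step 4 — Source phasor: V = 46.5∠90.0° V = 0 + j46.5 V.
Step 5 — Ohm's law: I = V / Z_total = (0 + j46.5) / (23.6 - j1.592e+06) = -2.922e-05 + j4.332e-10 A.
Step 6 — Convert to polar: |I| = 2.922e-05 A, ∠I = 180.0°.

I = 2.922e-05∠180.0° A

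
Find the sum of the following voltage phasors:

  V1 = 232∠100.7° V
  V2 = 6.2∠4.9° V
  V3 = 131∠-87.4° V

Step 1 — Convert each phasor to rectangular form:
  V1 = 232·(cos(100.7°) + j·sin(100.7°)) = -43.07 + j228 V
  V2 = 6.2·(cos(4.9°) + j·sin(4.9°)) = 6.177 + j0.5296 V
  V3 = 131·(cos(-87.4°) + j·sin(-87.4°)) = 5.943 - j130.9 V
Step 2 — Sum components: V_total = -30.95 + j97.63 V.
Step 3 — Convert to polar: |V_total| = 102.4 V, ∠V_total = 107.6°.

V_total = 102.4∠107.6° V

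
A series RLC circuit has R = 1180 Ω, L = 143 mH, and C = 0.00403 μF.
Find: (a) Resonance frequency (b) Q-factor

Step 1 — Resonance condition Im(Z)=0 gives ω₀ = 1/√(LC).
Step 2 — ω₀ = 1/√(0.143·4.03e-09) = 4.166e+04 rad/s.
Step 3 — f₀ = ω₀/(2π) = 6630 Hz.
Step 4 — Series Q: Q = ω₀L/R = 4.166e+04·0.143/1180 = 5.048.

(a) f₀ = 6630 Hz  (b) Q = 5.048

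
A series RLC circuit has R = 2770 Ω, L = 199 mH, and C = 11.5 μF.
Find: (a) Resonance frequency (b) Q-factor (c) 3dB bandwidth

Step 1 — Resonance condition Im(Z)=0 gives ω₀ = 1/√(LC).
Step 2 — ω₀ = 1/√(0.199·1.15e-05) = 661 rad/s.
Step 3 — f₀ = ω₀/(2π) = 105.2 Hz.
Step 4 — Series Q: Q = ω₀L/R = 661·0.199/2770 = 0.04749.
Step 5 — 3dB bandwidth: Δω = ω₀/Q = 1.392e+04 rad/s; BW = Δω/(2π) = 2215 Hz.

(a) f₀ = 105.2 Hz  (b) Q = 0.04749  (c) BW = 2215 Hz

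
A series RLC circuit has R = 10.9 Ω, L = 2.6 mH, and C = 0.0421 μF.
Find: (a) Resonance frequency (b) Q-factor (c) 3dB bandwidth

Step 1 — Resonance: ω₀ = 1/√(LC) = 1/√(0.0026·4.21e-08) = 9.558e+04 rad/s.
Step 2 — f₀ = ω₀/(2π) = 1.521e+04 Hz.
Step 3 — Series Q: Q = ω₀L/R = 9.558e+04·0.0026/10.9 = 22.8.
Step 4 — Bandwidth: Δω = ω₀/Q = 4192 rad/s; BW = Δω/(2π) = 667.2 Hz.

(a) f₀ = 1.521e+04 Hz  (b) Q = 22.8  (c) BW = 667.2 Hz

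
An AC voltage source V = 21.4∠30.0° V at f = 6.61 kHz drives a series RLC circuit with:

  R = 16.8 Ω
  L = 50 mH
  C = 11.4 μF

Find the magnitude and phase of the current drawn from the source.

Step 1 — Angular frequency: ω = 2π·f = 2π·6610 = 4.153e+04 rad/s.
Step 2 — Component impedances:
  R: Z = R = 16.8 Ω
  L: Z = jωL = j·4.153e+04·0.05 = 0 + j2077 Ω
  C: Z = 1/(jωC) = -j/(ω·C) = 0 - j2.112 Ω
Step 3 — Series combination: Z_total = R + L + C = 16.8 + j2074 Ω = 2075∠89.5° Ω.
Step 4 — Source phasor: V = 21.4∠30.0° V = 18.53 + j10.7 V.
Step 5 — Ohm's law: I = V / Z_total = (18.53 + j10.7) / (16.8 + j2074) = 0.00523 - j0.008891 A.
Step 6 — Convert to polar: |I| = 0.01032 A, ∠I = -59.5°.

I = 0.01032∠-59.5° A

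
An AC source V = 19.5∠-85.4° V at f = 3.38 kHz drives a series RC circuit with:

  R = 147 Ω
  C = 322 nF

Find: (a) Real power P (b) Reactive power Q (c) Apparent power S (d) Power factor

Step 1 — Angular frequency: ω = 2π·f = 2π·3380 = 2.124e+04 rad/s.
Step 2 — Component impedances:
  R: Z = R = 147 Ω
  C: Z = 1/(jωC) = -j/(ω·C) = 0 - j146.2 Ω
Step 3 — Series combination: Z_total = R + C = 147 - j146.2 Ω = 207.3∠-44.9° Ω.
Step 4 — Source phasor: V = 19.5∠-85.4° V = 1.564 - j19.44 V.
Step 5 — Current: I = V / Z = 0.07146 - j0.06114 A = 0.09404∠-40.5° A.
Step 6 — Complex power: S = V·I* = 1.3 - j1.293 VA.
Step 7 — Real power: P = Re(S) = 1.3 W.
Step 8 — Reactive power: Q = Im(S) = -1.293 VAR.
Step 9 — Apparent power: |S| = 1.834 VA.
Step 10 — Power factor: PF = P/|S| = 0.709 (leading).

(a) P = 1.3 W  (b) Q = -1.293 VAR  (c) S = 1.834 VA  (d) PF = 0.709 (leading)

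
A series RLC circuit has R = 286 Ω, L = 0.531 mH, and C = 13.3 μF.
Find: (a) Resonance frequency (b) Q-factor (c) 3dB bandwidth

Step 1 — Resonance condition Im(Z)=0 gives ω₀ = 1/√(LC).
Step 2 — ω₀ = 1/√(0.000531·1.33e-05) = 1.19e+04 rad/s.
Step 3 — f₀ = ω₀/(2π) = 1894 Hz.
Step 4 — Series Q: Q = ω₀L/R = 1.19e+04·0.000531/286 = 0.02209.
Step 5 — 3dB bandwidth: Δω = ω₀/Q = 5.386e+05 rad/s; BW = Δω/(2π) = 8.572e+04 Hz.

(a) f₀ = 1894 Hz  (b) Q = 0.02209  (c) BW = 8.572e+04 Hz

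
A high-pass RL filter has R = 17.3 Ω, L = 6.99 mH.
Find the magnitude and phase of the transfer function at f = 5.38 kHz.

Step 1 — Angular frequency: ω = 2π·5380 = 3.38e+04 rad/s.
Step 2 — Transfer function: H(jω) = jωL/(R + jωL).
Step 3 — Numerator jωL = j·236.3; denominator R + jωL = 17.3 + j236.3.
Step 4 — H = 0.9947 + j0.07283.
Step 5 — Magnitude: |H| = 0.9973 (-0.0 dB); phase: φ = 4.2°.

|H| = 0.9973 (-0.0 dB), φ = 4.2°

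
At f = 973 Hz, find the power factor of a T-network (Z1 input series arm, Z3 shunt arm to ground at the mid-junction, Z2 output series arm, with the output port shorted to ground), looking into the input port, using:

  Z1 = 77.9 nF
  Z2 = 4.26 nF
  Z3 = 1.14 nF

Step 1 — Angular frequency: ω = 2π·f = 2π·973 = 6114 rad/s.
Step 2 — Component impedances:
  Z1: Z = 1/(jωC) = -j/(ω·C) = 0 - j2100 Ω
  Z2: Z = 1/(jωC) = -j/(ω·C) = 0 - j3.84e+04 Ω
  Z3: Z = 1/(jωC) = -j/(ω·C) = 0 - j1.435e+05 Ω
Step 3 — With the output port shorted to ground, the output series arm Z2 runs from the junction to ground; the shunt arm Z3 also runs from the junction to ground. They appear in parallel: Z3 || Z2 = 0 - j3.029e+04 Ω.
Step 4 — Series with input arm Z1: Z_in = Z1 + (Z3 || Z2) = 0 - j3.239e+04 Ω = 3.239e+04∠-90.0° Ω.
Step 5 — Power factor: PF = cos(φ) = Re(Z)/|Z| = 0/3.239e+04 = 0.
Step 6 — Type: Im(Z) = -3.239e+04 ⇒ leading (phase φ = -90.0°).

PF = 0 (leading, φ = -90.0°)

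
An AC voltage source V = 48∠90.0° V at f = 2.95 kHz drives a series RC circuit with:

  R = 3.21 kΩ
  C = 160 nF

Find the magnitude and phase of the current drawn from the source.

Step 1 — Angular frequency: ω = 2π·f = 2π·2950 = 1.854e+04 rad/s.
Step 2 — Component impedances:
  R: Z = R = 3210 Ω
  C: Z = 1/(jωC) = -j/(ω·C) = 0 - j337.2 Ω
Step 3 — Series combination: Z_total = R + C = 3210 - j337.2 Ω = 3228∠-6.0° Ω.
Step 4 — Source phasor: V = 48∠90.0° V = 0 + j48 V.
Step 5 — Ohm's law: I = V / Z_total = (0 + j48) / (3210 - j337.2) = -0.001554 + j0.01479 A.
Step 6 — Convert to polar: |I| = 0.01487 A, ∠I = 96.0°.

I = 0.01487∠96.0° A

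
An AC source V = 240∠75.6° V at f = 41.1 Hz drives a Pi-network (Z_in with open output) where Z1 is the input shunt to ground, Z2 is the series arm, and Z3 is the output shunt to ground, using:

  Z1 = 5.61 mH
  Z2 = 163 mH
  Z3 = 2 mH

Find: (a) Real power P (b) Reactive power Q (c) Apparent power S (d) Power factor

Step 1 — Angular frequency: ω = 2π·f = 2π·41.1 = 258.2 rad/s.
Step 2 — Component impedances:
  Z1: Z = jωL = j·258.2·0.00561 = 0 + j1.449 Ω
  Z2: Z = jωL = j·258.2·0.163 = 0 + j42.09 Ω
  Z3: Z = jωL = j·258.2·0.002 = 0 + j0.5165 Ω
Step 3 — With open output, the series arm Z2 and the output shunt Z3 appear in series to ground: Z2 + Z3 = 0 + j42.61 Ω.
Step 4 — Parallel with input shunt Z1: Z_in = Z1 || (Z2 + Z3) = 0 + j1.401 Ω = 1.401∠90.0° Ω.
Step 5 — Source phasor: V = 240∠75.6° V = 59.69 + j232.5 V.
Step 6 — Current: I = V / Z = 165.9 - j42.6 A = 171.3∠-14.4° A.
Step 7 — Complex power: S = V·I* = 0 + j4.111e+04 VA.
Step 8 — Real power: P = Re(S) = 0 W.
Step 9 — Reactive power: Q = Im(S) = 4.111e+04 VAR.
Step 10 — Apparent power: |S| = 4.111e+04 VA.
Step 11 — Power factor: PF = P/|S| = 0 (lagging).

(a) P = 0 W  (b) Q = 4.111e+04 VAR  (c) S = 4.111e+04 VA  (d) PF = 0 (lagging)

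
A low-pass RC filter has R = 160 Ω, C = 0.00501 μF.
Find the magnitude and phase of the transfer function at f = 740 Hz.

Step 1 — Angular frequency: ω = 2π·740 = 4650 rad/s.
Step 2 — Transfer function: H(jω) = 1/(1 + jωRC).
Step 3 — Denominator: 1 + jωRC = 1 + j·4650·160·5.01e-09 = 1 + j0.003727.
Step 4 — H = 1 - j0.003727.
Step 5 — Magnitude: |H| = 1 (-0.0 dB); phase: φ = -0.2°.

|H| = 1 (-0.0 dB), φ = -0.2°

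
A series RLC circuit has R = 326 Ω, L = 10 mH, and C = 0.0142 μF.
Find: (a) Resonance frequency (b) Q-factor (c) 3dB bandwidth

Step 1 — Resonance condition Im(Z)=0 gives ω₀ = 1/√(LC).
Step 2 — ω₀ = 1/√(0.01·1.42e-08) = 8.392e+04 rad/s.
Step 3 — f₀ = ω₀/(2π) = 1.336e+04 Hz.
Step 4 — Series Q: Q = ω₀L/R = 8.392e+04·0.01/326 = 2.574.
Step 5 — 3dB bandwidth: Δω = ω₀/Q = 3.26e+04 rad/s; BW = Δω/(2π) = 5188 Hz.

(a) f₀ = 1.336e+04 Hz  (b) Q = 2.574  (c) BW = 5188 Hz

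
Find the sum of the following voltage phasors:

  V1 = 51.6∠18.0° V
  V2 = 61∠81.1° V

Step 1 — Convert each phasor to rectangular form:
  V1 = 51.6·(cos(18.0°) + j·sin(18.0°)) = 49.07 + j15.95 V
  V2 = 61·(cos(81.1°) + j·sin(81.1°)) = 9.437 + j60.27 V
Step 2 — Sum components: V_total = 58.51 + j76.21 V.
Step 3 — Convert to polar: |V_total| = 96.08 V, ∠V_total = 52.5°.

V_total = 96.08∠52.5° V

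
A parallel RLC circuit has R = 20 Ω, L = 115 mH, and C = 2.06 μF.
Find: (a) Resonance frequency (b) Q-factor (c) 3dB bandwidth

Step 1 — Resonance: ω₀ = 1/√(LC) = 1/√(0.115·2.06e-06) = 2055 rad/s.
Step 2 — f₀ = ω₀/(2π) = 327 Hz.
Step 3 — Parallel Q: Q = R/(ω₀L) = 20/(2055·0.115) = 0.08465.
Step 4 — Bandwidth: Δω = ω₀/Q = 2.427e+04 rad/s; BW = Δω/(2π) = 3863 Hz.

(a) f₀ = 327 Hz  (b) Q = 0.08465  (c) BW = 3863 Hz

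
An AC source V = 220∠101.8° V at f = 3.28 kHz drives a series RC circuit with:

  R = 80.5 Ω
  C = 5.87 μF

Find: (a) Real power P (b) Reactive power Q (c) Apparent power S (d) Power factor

Step 1 — Angular frequency: ω = 2π·f = 2π·3280 = 2.061e+04 rad/s.
Step 2 — Component impedances:
  R: Z = R = 80.5 Ω
  C: Z = 1/(jωC) = -j/(ω·C) = 0 - j8.266 Ω
Step 3 — Series combination: Z_total = R + C = 80.5 - j8.266 Ω = 80.92∠-5.9° Ω.
Step 4 — Source phasor: V = 220∠101.8° V = -44.99 + j215.4 V.
Step 5 — Current: I = V / Z = -0.8249 + j2.59 A = 2.719∠107.7° A.
Step 6 — Complex power: S = V·I* = 595 - j61.1 VA.
Step 7 — Real power: P = Re(S) = 595 W.
Step 8 — Reactive power: Q = Im(S) = -61.1 VAR.
Step 9 — Apparent power: |S| = 598.1 VA.
Step 10 — Power factor: PF = P/|S| = 0.9948 (leading).

(a) P = 595 W  (b) Q = -61.1 VAR  (c) S = 598.1 VA  (d) PF = 0.9948 (leading)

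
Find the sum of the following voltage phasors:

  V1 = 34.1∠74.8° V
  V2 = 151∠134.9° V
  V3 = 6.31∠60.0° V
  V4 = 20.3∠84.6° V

Step 1 — Convert each phasor to rectangular form:
  V1 = 34.1·(cos(74.8°) + j·sin(74.8°)) = 8.941 + j32.91 V
  V2 = 151·(cos(134.9°) + j·sin(134.9°)) = -106.6 + j107 V
  V3 = 6.31·(cos(60.0°) + j·sin(60.0°)) = 3.155 + j5.465 V
  V4 = 20.3·(cos(84.6°) + j·sin(84.6°)) = 1.91 + j20.21 V
Step 2 — Sum components: V_total = -92.58 + j165.5 V.
Step 3 — Convert to polar: |V_total| = 189.7 V, ∠V_total = 119.2°.

V_total = 189.7∠119.2° V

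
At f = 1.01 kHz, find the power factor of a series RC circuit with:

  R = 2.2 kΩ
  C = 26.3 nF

Step 1 — Angular frequency: ω = 2π·f = 2π·1010 = 6346 rad/s.
Step 2 — Component impedances:
  R: Z = R = 2200 Ω
  C: Z = 1/(jωC) = -j/(ω·C) = 0 - j5992 Ω
Step 3 — Series combination: Z_total = R + C = 2200 - j5992 Ω = 6383∠-69.8° Ω.
Step 4 — Power factor: PF = cos(φ) = Re(Z)/|Z| = 2200/6383 = 0.3447.
Step 5 — Type: Im(Z) = -5992 ⇒ leading (phase φ = -69.8°).

PF = 0.3447 (leading, φ = -69.8°)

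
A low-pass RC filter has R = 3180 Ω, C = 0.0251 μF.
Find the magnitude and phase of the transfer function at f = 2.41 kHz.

Step 1 — Angular frequency: ω = 2π·2410 = 1.514e+04 rad/s.
Step 2 — Transfer function: H(jω) = 1/(1 + jωRC).
Step 3 — Denominator: 1 + jωRC = 1 + j·1.514e+04·3180·2.51e-08 = 1 + j1.209.
Step 4 — H = 0.4064 - j0.4912.
Step 5 — Magnitude: |H| = 0.6375 (-3.9 dB); phase: φ = -50.4°.

|H| = 0.6375 (-3.9 dB), φ = -50.4°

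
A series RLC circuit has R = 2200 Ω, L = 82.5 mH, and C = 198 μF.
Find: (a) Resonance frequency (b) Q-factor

Step 1 — Resonance condition Im(Z)=0 gives ω₀ = 1/√(LC).
Step 2 — ω₀ = 1/√(0.0825·0.000198) = 247.4 rad/s.
Step 3 — f₀ = ω₀/(2π) = 39.38 Hz.
Step 4 — Series Q: Q = ω₀L/R = 247.4·0.0825/2200 = 0.009278.

(a) f₀ = 39.38 Hz  (b) Q = 0.009278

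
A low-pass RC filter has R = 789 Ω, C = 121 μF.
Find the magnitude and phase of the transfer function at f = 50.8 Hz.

Step 1 — Angular frequency: ω = 2π·50.8 = 319.2 rad/s.
Step 2 — Transfer function: H(jω) = 1/(1 + jωRC).
Step 3 — Denominator: 1 + jωRC = 1 + j·319.2·789·0.000121 = 1 + j30.47.
Step 4 — H = 0.001076 - j0.03278.
Step 5 — Magnitude: |H| = 0.0328 (-29.7 dB); phase: φ = -88.1°.

|H| = 0.0328 (-29.7 dB), φ = -88.1°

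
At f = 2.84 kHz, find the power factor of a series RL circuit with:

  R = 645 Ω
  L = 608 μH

Step 1 — Angular frequency: ω = 2π·f = 2π·2840 = 1.784e+04 rad/s.
Step 2 — Component impedances:
  R: Z = R = 645 Ω
  L: Z = jωL = j·1.784e+04·0.000608 = 0 + j10.85 Ω
Step 3 — Series combination: Z_total = R + L = 645 + j10.85 Ω = 645.1∠1.0° Ω.
Step 4 — Power factor: PF = cos(φ) = Re(Z)/|Z| = 645/645.09 = 0.9999.
Step 5 — Type: Im(Z) = 10.85 ⇒ lagging (phase φ = 1.0°).

PF = 0.9999 (lagging, φ = 1.0°)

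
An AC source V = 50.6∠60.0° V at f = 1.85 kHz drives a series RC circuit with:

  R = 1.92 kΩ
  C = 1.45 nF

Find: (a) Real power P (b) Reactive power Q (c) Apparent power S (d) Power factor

Step 1 — Angular frequency: ω = 2π·f = 2π·1850 = 1.162e+04 rad/s.
Step 2 — Component impedances:
  R: Z = R = 1920 Ω
  C: Z = 1/(jωC) = -j/(ω·C) = 0 - j5.933e+04 Ω
Step 3 — Series combination: Z_total = R + C = 1920 - j5.933e+04 Ω = 5.936e+04∠-88.1° Ω.
Step 4 — Source phasor: V = 50.6∠60.0° V = 25.3 + j43.82 V.
Step 5 — Current: I = V / Z = -0.000724 + j0.0004499 A = 0.0008524∠148.1° A.
Step 6 — Complex power: S = V·I* = 0.001395 - j0.04311 VA.
Step 7 — Real power: P = Re(S) = 0.001395 W.
Step 8 — Reactive power: Q = Im(S) = -0.04311 VAR.
Step 9 — Apparent power: |S| = 0.04313 VA.
Step 10 — Power factor: PF = P/|S| = 0.03234 (leading).

(a) P = 0.001395 W  (b) Q = -0.04311 VAR  (c) S = 0.04313 VA  (d) PF = 0.03234 (leading)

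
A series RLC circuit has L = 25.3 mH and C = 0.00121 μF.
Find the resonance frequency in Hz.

Step 1 — Resonance condition Im(Z)=0 gives ω₀ = 1/√(LC).
Step 2 — ω₀ = 1/√(0.0253·1.21e-09) = 1.807e+05 rad/s.
Step 3 — f₀ = ω₀/(2π) = 2.877e+04 Hz.

f₀ = 2.877e+04 Hz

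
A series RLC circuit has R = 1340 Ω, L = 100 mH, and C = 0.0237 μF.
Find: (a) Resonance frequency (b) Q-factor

Step 1 — Resonance condition Im(Z)=0 gives ω₀ = 1/√(LC).
Step 2 — ω₀ = 1/√(0.1·2.37e-08) = 2.054e+04 rad/s.
Step 3 — f₀ = ω₀/(2π) = 3269 Hz.
Step 4 — Series Q: Q = ω₀L/R = 2.054e+04·0.1/1340 = 1.533.

(a) f₀ = 3269 Hz  (b) Q = 1.533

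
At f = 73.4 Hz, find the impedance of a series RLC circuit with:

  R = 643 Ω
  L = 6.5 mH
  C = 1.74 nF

Step 1 — Angular frequency: ω = 2π·f = 2π·73.4 = 461.2 rad/s.
Step 2 — Component impedances:
  R: Z = R = 643 Ω
  L: Z = jωL = j·461.2·0.0065 = 0 + j2.998 Ω
  C: Z = 1/(jωC) = -j/(ω·C) = 0 - j1.246e+06 Ω
Step 3 — Series combination: Z_total = R + L + C = 643 - j1.246e+06 Ω = 1.246e+06∠-90.0° Ω.

Z = 643 - j1.246e+06 Ω = 1.246e+06∠-90.0° Ω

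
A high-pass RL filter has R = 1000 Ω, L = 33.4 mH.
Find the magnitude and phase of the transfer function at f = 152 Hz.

Step 1 — Angular frequency: ω = 2π·152 = 955 rad/s.
Step 2 — Transfer function: H(jω) = jωL/(R + jωL).
Step 3 — Numerator jωL = j·31.9; denominator R + jωL = 1000 + j31.9.
Step 4 — H = 0.001016 + j0.03187.
Step 5 — Magnitude: |H| = 0.03188 (-29.9 dB); phase: φ = 88.2°.

|H| = 0.03188 (-29.9 dB), φ = 88.2°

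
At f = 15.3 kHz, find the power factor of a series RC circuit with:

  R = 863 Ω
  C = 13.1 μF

Step 1 — Angular frequency: ω = 2π·f = 2π·1.53e+04 = 9.613e+04 rad/s.
Step 2 — Component impedances:
  R: Z = R = 863 Ω
  C: Z = 1/(jωC) = -j/(ω·C) = 0 - j0.7941 Ω
Step 3 — Series combination: Z_total = R + C = 863 - j0.7941 Ω = 863∠-0.1° Ω.
Step 4 — Power factor: PF = cos(φ) = Re(Z)/|Z| = 863/863 = 1.
Step 5 — Type: Im(Z) = -0.7941 ⇒ leading (phase φ = -0.1°).

PF = 1 (leading, φ = -0.1°)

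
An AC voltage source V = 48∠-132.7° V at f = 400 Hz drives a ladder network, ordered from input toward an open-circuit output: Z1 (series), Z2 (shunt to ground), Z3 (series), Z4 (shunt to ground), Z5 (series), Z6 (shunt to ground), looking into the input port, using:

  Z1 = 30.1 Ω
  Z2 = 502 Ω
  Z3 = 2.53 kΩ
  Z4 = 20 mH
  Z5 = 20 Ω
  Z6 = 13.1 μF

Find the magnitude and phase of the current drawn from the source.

Step 1 — Angular frequency: ω = 2π·f = 2π·400 = 2513 rad/s.
Step 2 — Component impedances:
  Z1: Z = R = 30.1 Ω
  Z2: Z = R = 502 Ω
  Z3: Z = R = 2530 Ω
  Z4: Z = jωL = j·2513·0.02 = 0 + j50.27 Ω
  Z5: Z = R = 20 Ω
  Z6: Z = 1/(jωC) = -j/(ω·C) = 0 - j30.37 Ω
Step 3 — Ladder network (open output): work backward from the far end, alternating series and parallel combinations. Z_in = 450.7 - j0.3392 Ω = 450.7∠-0.0° Ω.
Step 4 — Source phasor: V = 48∠-132.7° V = -32.55 - j35.28 V.
Step 5 — Ohm's law: I = V / Z_total = (-32.55 - j35.28) / (450.7 - j0.3392) = -0.07217 - j0.07832 A.
Step 6 — Convert to polar: |I| = 0.1065 A, ∠I = -132.7°.

I = 0.1065∠-132.7° A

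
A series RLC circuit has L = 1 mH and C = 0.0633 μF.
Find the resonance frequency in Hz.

Step 1 — Resonance condition Im(Z)=0 gives ω₀ = 1/√(LC).
Step 2 — ω₀ = 1/√(0.001·6.33e-08) = 1.257e+05 rad/s.
Step 3 — f₀ = ω₀/(2π) = 2e+04 Hz.

f₀ = 2e+04 Hz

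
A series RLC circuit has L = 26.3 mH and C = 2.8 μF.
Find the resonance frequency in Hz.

Step 1 — Resonance condition Im(Z)=0 gives ω₀ = 1/√(LC).
Step 2 — ω₀ = 1/√(0.0263·2.8e-06) = 3685 rad/s.
Step 3 — f₀ = ω₀/(2π) = 586.5 Hz.

f₀ = 586.5 Hz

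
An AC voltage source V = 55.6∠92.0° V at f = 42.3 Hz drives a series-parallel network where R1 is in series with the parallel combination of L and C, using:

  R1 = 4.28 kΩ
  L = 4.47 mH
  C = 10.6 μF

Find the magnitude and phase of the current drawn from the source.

Step 1 — Angular frequency: ω = 2π·f = 2π·42.3 = 265.8 rad/s.
Step 2 — Component impedances:
  R1: Z = R = 4280 Ω
  L: Z = jωL = j·265.8·0.00447 = 0 + j1.188 Ω
  C: Z = 1/(jωC) = -j/(ω·C) = 0 - j355 Ω
Step 3 — Parallel branch: L || C = 1/(1/L + 1/C) = 0 + j1.192 Ω.
Step 4 — Series with R1: Z_total = R1 + (L || C) = 4280 + j1.192 Ω = 4280∠0.0° Ω.
Step 5 — Source phasor: V = 55.6∠92.0° V = -1.94 + j55.57 V.
Step 6 — Ohm's law: I = V / Z_total = (-1.94 + j55.57) / (4280 + j1.192) = -0.0004498 + j0.01298 A.
Step 7 — Convert to polar: |I| = 0.01299 A, ∠I = 92.0°.

I = 0.01299∠92.0° A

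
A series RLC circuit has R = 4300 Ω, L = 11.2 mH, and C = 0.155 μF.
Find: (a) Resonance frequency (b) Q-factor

Step 1 — Resonance condition Im(Z)=0 gives ω₀ = 1/√(LC).
Step 2 — ω₀ = 1/√(0.0112·1.55e-07) = 2.4e+04 rad/s.
Step 3 — f₀ = ω₀/(2π) = 3820 Hz.
Step 4 — Series Q: Q = ω₀L/R = 2.4e+04·0.0112/4300 = 0.06251.

(a) f₀ = 3820 Hz  (b) Q = 0.06251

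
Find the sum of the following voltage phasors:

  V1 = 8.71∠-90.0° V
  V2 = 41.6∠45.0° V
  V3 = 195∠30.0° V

Step 1 — Convert each phasor to rectangular form:
  V1 = 8.71·(cos(-90.0°) + j·sin(-90.0°)) = 0 - j8.71 V
  V2 = 41.6·(cos(45.0°) + j·sin(45.0°)) = 29.42 + j29.42 V
  V3 = 195·(cos(30.0°) + j·sin(30.0°)) = 168.9 + j97.5 V
Step 2 — Sum components: V_total = 198.3 + j118.2 V.
Step 3 — Convert to polar: |V_total| = 230.9 V, ∠V_total = 30.8°.

V_total = 230.9∠30.8° V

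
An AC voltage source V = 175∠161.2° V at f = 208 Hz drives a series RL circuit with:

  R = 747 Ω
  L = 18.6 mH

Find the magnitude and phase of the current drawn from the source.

Step 1 — Angular frequency: ω = 2π·f = 2π·208 = 1307 rad/s.
Step 2 — Component impedances:
  R: Z = R = 747 Ω
  L: Z = jωL = j·1307·0.0186 = 0 + j24.31 Ω
Step 3 — Series combination: Z_total = R + L = 747 + j24.31 Ω = 747.4∠1.9° Ω.
Step 4 — Source phasor: V = 175∠161.2° V = -165.7 + j56.4 V.
Step 5 — Ohm's law: I = V / Z_total = (-165.7 + j56.4) / (747 + j24.31) = -0.2191 + j0.08263 A.
Step 6 — Convert to polar: |I| = 0.2341 A, ∠I = 159.3°.

I = 0.2341∠159.3° A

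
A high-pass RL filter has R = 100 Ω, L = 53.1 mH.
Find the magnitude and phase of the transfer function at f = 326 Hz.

Step 1 — Angular frequency: ω = 2π·326 = 2048 rad/s.
Step 2 — Transfer function: H(jω) = jωL/(R + jωL).
Step 3 — Numerator jωL = j·108.8; denominator R + jωL = 100 + j108.8.
Step 4 — H = 0.5419 + j0.4982.
Step 5 — Magnitude: |H| = 0.7361 (-2.7 dB); phase: φ = 42.6°.

|H| = 0.7361 (-2.7 dB), φ = 42.6°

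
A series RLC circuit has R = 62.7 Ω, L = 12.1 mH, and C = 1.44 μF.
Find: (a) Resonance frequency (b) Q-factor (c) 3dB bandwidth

Step 1 — Resonance condition Im(Z)=0 gives ω₀ = 1/√(LC).
Step 2 — ω₀ = 1/√(0.0121·1.44e-06) = 7576 rad/s.
Step 3 — f₀ = ω₀/(2π) = 1206 Hz.
Step 4 — Series Q: Q = ω₀L/R = 7576·0.0121/62.7 = 1.462.
Step 5 — 3dB bandwidth: Δω = ω₀/Q = 5182 rad/s; BW = Δω/(2π) = 824.7 Hz.

(a) f₀ = 1206 Hz  (b) Q = 1.462  (c) BW = 824.7 Hz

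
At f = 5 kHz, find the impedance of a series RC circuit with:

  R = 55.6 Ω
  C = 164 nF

Step 1 — Angular frequency: ω = 2π·f = 2π·5000 = 3.142e+04 rad/s.
Step 2 — Component impedances:
  R: Z = R = 55.6 Ω
  C: Z = 1/(jωC) = -j/(ω·C) = 0 - j194.1 Ω
Step 3 — Series combination: Z_total = R + C = 55.6 - j194.1 Ω = 201.9∠-74.0° Ω.

Z = 55.6 - j194.1 Ω = 201.9∠-74.0° Ω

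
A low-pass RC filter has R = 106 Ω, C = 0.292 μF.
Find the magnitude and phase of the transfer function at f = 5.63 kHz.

Step 1 — Angular frequency: ω = 2π·5630 = 3.537e+04 rad/s.
Step 2 — Transfer function: H(jω) = 1/(1 + jωRC).
Step 3 — Denominator: 1 + jωRC = 1 + j·3.537e+04·106·2.92e-07 = 1 + j1.095.
Step 4 — H = 0.4548 - j0.498.
Step 5 — Magnitude: |H| = 0.6744 (-3.4 dB); phase: φ = -47.6°.

|H| = 0.6744 (-3.4 dB), φ = -47.6°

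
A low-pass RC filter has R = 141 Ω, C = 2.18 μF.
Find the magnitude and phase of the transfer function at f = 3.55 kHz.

Step 1 — Angular frequency: ω = 2π·3550 = 2.231e+04 rad/s.
Step 2 — Transfer function: H(jω) = 1/(1 + jωRC).
Step 3 — Denominator: 1 + jωRC = 1 + j·2.231e+04·141·2.18e-06 = 1 + j6.856.
Step 4 — H = 0.02083 - j0.1428.
Step 5 — Magnitude: |H| = 0.1443 (-16.8 dB); phase: φ = -81.7°.

|H| = 0.1443 (-16.8 dB), φ = -81.7°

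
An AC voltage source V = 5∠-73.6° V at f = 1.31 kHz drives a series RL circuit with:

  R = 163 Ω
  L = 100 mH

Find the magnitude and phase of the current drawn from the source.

Step 1 — Angular frequency: ω = 2π·f = 2π·1310 = 8231 rad/s.
Step 2 — Component impedances:
  R: Z = R = 163 Ω
  L: Z = jωL = j·8231·0.1 = 0 + j823.1 Ω
Step 3 — Series combination: Z_total = R + L = 163 + j823.1 Ω = 839.1∠78.8° Ω.
Step 4 — Source phasor: V = 5∠-73.6° V = 1.412 - j4.797 V.
Step 5 — Ohm's law: I = V / Z_total = (1.412 - j4.797) / (163 + j823.1) = -0.005281 - j0.002761 A.
Step 6 — Convert to polar: |I| = 0.005959 A, ∠I = -152.4°.

I = 0.005959∠-152.4° A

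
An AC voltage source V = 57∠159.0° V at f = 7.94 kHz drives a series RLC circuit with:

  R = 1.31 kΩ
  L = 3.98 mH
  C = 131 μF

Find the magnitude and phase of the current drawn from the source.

Step 1 — Angular frequency: ω = 2π·f = 2π·7940 = 4.989e+04 rad/s.
Step 2 — Component impedances:
  R: Z = R = 1310 Ω
  L: Z = jωL = j·4.989e+04·0.00398 = 0 + j198.6 Ω
  C: Z = 1/(jωC) = -j/(ω·C) = 0 - j0.153 Ω
Step 3 — Series combination: Z_total = R + L + C = 1310 + j198.4 Ω = 1325∠8.6° Ω.
Step 4 — Source phasor: V = 57∠159.0° V = -53.21 + j20.43 V.
Step 5 — Ohm's law: I = V / Z_total = (-53.21 + j20.43) / (1310 + j198.4) = -0.0374 + j0.02126 A.
Step 6 — Convert to polar: |I| = 0.04302 A, ∠I = 150.4°.

I = 0.04302∠150.4° A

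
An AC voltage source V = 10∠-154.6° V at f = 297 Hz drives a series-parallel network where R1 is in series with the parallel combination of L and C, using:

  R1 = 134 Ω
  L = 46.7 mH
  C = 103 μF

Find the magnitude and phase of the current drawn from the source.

Step 1 — Angular frequency: ω = 2π·f = 2π·297 = 1866 rad/s.
Step 2 — Component impedances:
  R1: Z = R = 134 Ω
  L: Z = jωL = j·1866·0.0467 = 0 + j87.15 Ω
  C: Z = 1/(jωC) = -j/(ω·C) = 0 - j5.203 Ω
Step 3 — Parallel branch: L || C = 1/(1/L + 1/C) = 0 - j5.533 Ω.
Step 4 — Series with R1: Z_total = R1 + (L || C) = 134 - j5.533 Ω = 134.1∠-2.4° Ω.
Step 5 — Source phasor: V = 10∠-154.6° V = -9.033 - j4.289 V.
Step 6 — Ohm's law: I = V / Z_total = (-9.033 - j4.289) / (134 - j5.533) = -0.06598 - j0.03473 A.
Step 7 — Convert to polar: |I| = 0.07456 A, ∠I = -152.2°.

I = 0.07456∠-152.2° A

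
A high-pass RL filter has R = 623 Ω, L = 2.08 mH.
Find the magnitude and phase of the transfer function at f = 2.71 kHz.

Step 1 — Angular frequency: ω = 2π·2710 = 1.703e+04 rad/s.
Step 2 — Transfer function: H(jω) = jωL/(R + jωL).
Step 3 — Numerator jωL = j·35.42; denominator R + jωL = 623 + j35.42.
Step 4 — H = 0.003221 + j0.05667.
Step 5 — Magnitude: |H| = 0.05676 (-24.9 dB); phase: φ = 86.7°.

|H| = 0.05676 (-24.9 dB), φ = 86.7°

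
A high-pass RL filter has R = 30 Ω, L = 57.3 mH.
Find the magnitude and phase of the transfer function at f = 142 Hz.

Step 1 — Angular frequency: ω = 2π·142 = 892.2 rad/s.
Step 2 — Transfer function: H(jω) = jωL/(R + jωL).
Step 3 — Numerator jωL = j·51.12; denominator R + jωL = 30 + j51.12.
Step 4 — H = 0.7439 + j0.4365.
Step 5 — Magnitude: |H| = 0.8625 (-1.3 dB); phase: φ = 30.4°.

|H| = 0.8625 (-1.3 dB), φ = 30.4°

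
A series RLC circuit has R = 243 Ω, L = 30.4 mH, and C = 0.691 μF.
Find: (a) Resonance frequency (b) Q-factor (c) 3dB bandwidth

Step 1 — Resonance condition Im(Z)=0 gives ω₀ = 1/√(LC).
Step 2 — ω₀ = 1/√(0.0304·6.91e-07) = 6900 rad/s.
Step 3 — f₀ = ω₀/(2π) = 1098 Hz.
Step 4 — Series Q: Q = ω₀L/R = 6900·0.0304/243 = 0.8632.
Step 5 — 3dB bandwidth: Δω = ω₀/Q = 7993 rad/s; BW = Δω/(2π) = 1272 Hz.

(a) f₀ = 1098 Hz  (b) Q = 0.8632  (c) BW = 1272 Hz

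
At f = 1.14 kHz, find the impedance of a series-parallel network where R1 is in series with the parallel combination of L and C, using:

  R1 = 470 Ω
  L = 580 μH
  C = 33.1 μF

Step 1 — Angular frequency: ω = 2π·f = 2π·1140 = 7163 rad/s.
Step 2 — Component impedances:
  R1: Z = R = 470 Ω
  L: Z = jωL = j·7163·0.00058 = 0 + j4.154 Ω
  C: Z = 1/(jωC) = -j/(ω·C) = 0 - j4.218 Ω
Step 3 — Parallel branch: L || C = 1/(1/L + 1/C) = 0 + j276.5 Ω.
Step 4 — Series with R1: Z_total = R1 + (L || C) = 470 + j276.5 Ω = 545.3∠30.5° Ω.

Z = 470 + j276.5 Ω = 545.3∠30.5° Ω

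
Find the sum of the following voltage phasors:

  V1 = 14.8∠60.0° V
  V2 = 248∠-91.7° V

Step 1 — Convert each phasor to rectangular form:
  V1 = 14.8·(cos(60.0°) + j·sin(60.0°)) = 7.4 + j12.82 V
  V2 = 248·(cos(-91.7°) + j·sin(-91.7°)) = -7.357 - j247.9 V
Step 2 — Sum components: V_total = 0.04277 - j235.1 V.
Step 3 — Convert to polar: |V_total| = 235.1 V, ∠V_total = -90.0°.

V_total = 235.1∠-90.0° V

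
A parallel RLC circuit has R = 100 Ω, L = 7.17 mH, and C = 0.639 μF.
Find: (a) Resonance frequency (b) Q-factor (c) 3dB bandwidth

Step 1 — Resonance: ω₀ = 1/√(LC) = 1/√(0.00717·6.39e-07) = 1.477e+04 rad/s.
Step 2 — f₀ = ω₀/(2π) = 2351 Hz.
Step 3 — Parallel Q: Q = R/(ω₀L) = 100/(1.477e+04·0.00717) = 0.944.
Step 4 — Bandwidth: Δω = ω₀/Q = 1.565e+04 rad/s; BW = Δω/(2π) = 2491 Hz.

(a) f₀ = 2351 Hz  (b) Q = 0.944  (c) BW = 2491 Hz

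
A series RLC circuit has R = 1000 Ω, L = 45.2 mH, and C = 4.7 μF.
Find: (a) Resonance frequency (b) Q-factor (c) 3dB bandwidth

Step 1 — Resonance condition Im(Z)=0 gives ω₀ = 1/√(LC).
Step 2 — ω₀ = 1/√(0.0452·4.7e-06) = 2170 rad/s.
Step 3 — f₀ = ω₀/(2π) = 345.3 Hz.
Step 4 — Series Q: Q = ω₀L/R = 2170·0.0452/1000 = 0.09807.
Step 5 — 3dB bandwidth: Δω = ω₀/Q = 2.212e+04 rad/s; BW = Δω/(2π) = 3521 Hz.

(a) f₀ = 345.3 Hz  (b) Q = 0.09807  (c) BW = 3521 Hz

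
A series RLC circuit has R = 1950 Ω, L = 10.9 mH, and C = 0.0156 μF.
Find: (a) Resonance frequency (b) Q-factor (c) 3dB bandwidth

Step 1 — Resonance condition Im(Z)=0 gives ω₀ = 1/√(LC).
Step 2 — ω₀ = 1/√(0.0109·1.56e-08) = 7.669e+04 rad/s.
Step 3 — f₀ = ω₀/(2π) = 1.221e+04 Hz.
Step 4 — Series Q: Q = ω₀L/R = 7.669e+04·0.0109/1950 = 0.4287.
Step 5 — 3dB bandwidth: Δω = ω₀/Q = 1.789e+05 rad/s; BW = Δω/(2π) = 2.847e+04 Hz.

(a) f₀ = 1.221e+04 Hz  (b) Q = 0.4287  (c) BW = 2.847e+04 Hz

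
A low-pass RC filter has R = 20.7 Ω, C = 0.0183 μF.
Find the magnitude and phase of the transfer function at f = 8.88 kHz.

Step 1 — Angular frequency: ω = 2π·8880 = 5.579e+04 rad/s.
Step 2 — Transfer function: H(jω) = 1/(1 + jωRC).
Step 3 — Denominator: 1 + jωRC = 1 + j·5.579e+04·20.7·1.83e-08 = 1 + j0.02114.
Step 4 — H = 0.9996 - j0.02113.
Step 5 — Magnitude: |H| = 0.9998 (-0.0 dB); phase: φ = -1.2°.

|H| = 0.9998 (-0.0 dB), φ = -1.2°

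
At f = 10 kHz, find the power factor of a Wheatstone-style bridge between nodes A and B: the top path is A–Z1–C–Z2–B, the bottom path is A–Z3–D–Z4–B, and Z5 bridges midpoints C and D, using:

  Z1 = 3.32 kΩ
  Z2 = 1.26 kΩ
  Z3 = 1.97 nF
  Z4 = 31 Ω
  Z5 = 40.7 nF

Step 1 — Angular frequency: ω = 2π·f = 2π·1e+04 = 6.283e+04 rad/s.
Step 2 — Component impedances:
  Z1: Z = R = 3320 Ω
  Z2: Z = R = 1260 Ω
  Z3: Z = 1/(jωC) = -j/(ω·C) = 0 - j8079 Ω
  Z4: Z = R = 31 Ω
  Z5: Z = 1/(jωC) = -j/(ω·C) = 0 - j391 Ω
Step 3 — Bridge requires nodal analysis (the Z5 bridge couples midpoints C and D, so the two paths cannot be reduced to a simple series/parallel combination). Setting node B to ground and injecting 1 A at node A, the 3-node admittance system at A, C, D solves to V_A = Z_AB = 2730 - j1424 Ω = 3079∠-27.5° Ω.
Step 4 — Power factor: PF = cos(φ) = Re(Z)/|Z| = 2730/3079 = 0.8867.
Step 5 — Type: Im(Z) = -1424 ⇒ leading (phase φ = -27.5°).

PF = 0.8867 (leading, φ = -27.5°)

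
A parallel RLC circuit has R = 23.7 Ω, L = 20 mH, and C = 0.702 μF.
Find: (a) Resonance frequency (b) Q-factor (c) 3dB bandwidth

Step 1 — Resonance: ω₀ = 1/√(LC) = 1/√(0.02·7.02e-07) = 8439 rad/s.
Step 2 — f₀ = ω₀/(2π) = 1343 Hz.
Step 3 — Parallel Q: Q = R/(ω₀L) = 23.7/(8439·0.02) = 0.1404.
Step 4 — Bandwidth: Δω = ω₀/Q = 6.011e+04 rad/s; BW = Δω/(2π) = 9566 Hz.

(a) f₀ = 1343 Hz  (b) Q = 0.1404  (c) BW = 9566 Hz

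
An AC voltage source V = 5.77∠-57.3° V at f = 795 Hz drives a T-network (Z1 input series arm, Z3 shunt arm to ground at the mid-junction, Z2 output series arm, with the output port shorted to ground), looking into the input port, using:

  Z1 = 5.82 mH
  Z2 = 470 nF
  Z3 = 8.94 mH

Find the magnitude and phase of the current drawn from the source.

Step 1 — Angular frequency: ω = 2π·f = 2π·795 = 4995 rad/s.
Step 2 — Component impedances:
  Z1: Z = jωL = j·4995·0.00582 = 0 + j29.07 Ω
  Z2: Z = 1/(jωC) = -j/(ω·C) = 0 - j425.9 Ω
  Z3: Z = jωL = j·4995·0.00894 = 0 + j44.66 Ω
Step 3 — With the output port shorted to ground, the output series arm Z2 runs from the junction to ground; the shunt arm Z3 also runs from the junction to ground. They appear in parallel: Z3 || Z2 = 0 + j49.89 Ω.
Step 4 — Series with input arm Z1: Z_in = Z1 + (Z3 || Z2) = 0 + j78.96 Ω = 78.96∠90.0° Ω.
Step 5 — Source phasor: V = 5.77∠-57.3° V = 3.117 - j4.856 V.
Step 6 — Ohm's law: I = V / Z_total = (3.117 - j4.856) / (0 + j78.96) = -0.06149 - j0.03948 A.
Step 7 — Convert to polar: |I| = 0.07308 A, ∠I = -147.3°.

I = 0.07308∠-147.3° A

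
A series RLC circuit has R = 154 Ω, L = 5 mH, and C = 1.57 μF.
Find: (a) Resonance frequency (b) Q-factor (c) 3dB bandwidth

Step 1 — Resonance: ω₀ = 1/√(LC) = 1/√(0.005·1.57e-06) = 1.129e+04 rad/s.
Step 2 — f₀ = ω₀/(2π) = 1796 Hz.
Step 3 — Series Q: Q = ω₀L/R = 1.129e+04·0.005/154 = 0.3664.
Step 4 — Bandwidth: Δω = ω₀/Q = 3.08e+04 rad/s; BW = Δω/(2π) = 4902 Hz.

(a) f₀ = 1796 Hz  (b) Q = 0.3664  (c) BW = 4902 Hz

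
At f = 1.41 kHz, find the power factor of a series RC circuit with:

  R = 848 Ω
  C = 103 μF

Step 1 — Angular frequency: ω = 2π·f = 2π·1410 = 8859 rad/s.
Step 2 — Component impedances:
  R: Z = R = 848 Ω
  C: Z = 1/(jωC) = -j/(ω·C) = 0 - j1.096 Ω
Step 3 — Series combination: Z_total = R + C = 848 - j1.096 Ω = 848∠-0.1° Ω.
Step 4 — Power factor: PF = cos(φ) = Re(Z)/|Z| = 848/848 = 1.
Step 5 — Type: Im(Z) = -1.096 ⇒ leading (phase φ = -0.1°).

PF = 1 (leading, φ = -0.1°)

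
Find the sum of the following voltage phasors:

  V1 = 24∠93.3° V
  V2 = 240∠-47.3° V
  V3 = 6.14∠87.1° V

Step 1 — Convert each phasor to rectangular form:
  V1 = 24·(cos(93.3°) + j·sin(93.3°)) = -1.382 + j23.96 V
  V2 = 240·(cos(-47.3°) + j·sin(-47.3°)) = 162.8 - j176.4 V
  V3 = 6.14·(cos(87.1°) + j·sin(87.1°)) = 0.3106 + j6.132 V
Step 2 — Sum components: V_total = 161.7 - j146.3 V.
Step 3 — Convert to polar: |V_total| = 218 V, ∠V_total = -42.1°.

V_total = 218∠-42.1° V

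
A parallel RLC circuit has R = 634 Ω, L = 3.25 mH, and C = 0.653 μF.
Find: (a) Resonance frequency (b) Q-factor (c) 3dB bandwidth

Step 1 — Resonance: ω₀ = 1/√(LC) = 1/√(0.00325·6.53e-07) = 2.171e+04 rad/s.
Step 2 — f₀ = ω₀/(2π) = 3455 Hz.
Step 3 — Parallel Q: Q = R/(ω₀L) = 634/(2.171e+04·0.00325) = 8.987.
Step 4 — Bandwidth: Δω = ω₀/Q = 2415 rad/s; BW = Δω/(2π) = 384.4 Hz.

(a) f₀ = 3455 Hz  (b) Q = 8.987  (c) BW = 384.4 Hz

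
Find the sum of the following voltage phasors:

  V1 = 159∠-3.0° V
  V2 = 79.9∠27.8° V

Step 1 — Convert each phasor to rectangular form:
  V1 = 159·(cos(-3.0°) + j·sin(-3.0°)) = 158.8 - j8.321 V
  V2 = 79.9·(cos(27.8°) + j·sin(27.8°)) = 70.68 + j37.26 V
Step 2 — Sum components: V_total = 229.5 + j28.94 V.
Step 3 — Convert to polar: |V_total| = 231.3 V, ∠V_total = 7.2°.

V_total = 231.3∠7.2° V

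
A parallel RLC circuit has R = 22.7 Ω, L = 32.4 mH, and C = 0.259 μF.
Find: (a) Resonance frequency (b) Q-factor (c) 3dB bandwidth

Step 1 — Resonance: ω₀ = 1/√(LC) = 1/√(0.0324·2.59e-07) = 1.092e+04 rad/s.
Step 2 — f₀ = ω₀/(2π) = 1737 Hz.
Step 3 — Parallel Q: Q = R/(ω₀L) = 22.7/(1.092e+04·0.0324) = 0.06418.
Step 4 — Bandwidth: Δω = ω₀/Q = 1.701e+05 rad/s; BW = Δω/(2π) = 2.707e+04 Hz.

(a) f₀ = 1737 Hz  (b) Q = 0.06418  (c) BW = 2.707e+04 Hz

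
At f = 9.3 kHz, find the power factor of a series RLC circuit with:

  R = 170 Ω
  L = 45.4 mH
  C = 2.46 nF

Step 1 — Angular frequency: ω = 2π·f = 2π·9300 = 5.843e+04 rad/s.
Step 2 — Component impedances:
  R: Z = R = 170 Ω
  L: Z = jωL = j·5.843e+04·0.0454 = 0 + j2653 Ω
  C: Z = 1/(jωC) = -j/(ω·C) = 0 - j6957 Ω
Step 3 — Series combination: Z_total = R + L + C = 170 - j4304 Ω = 4307∠-87.7° Ω.
Step 4 — Power factor: PF = cos(φ) = Re(Z)/|Z| = 170/4307 = 0.03947.
Step 5 — Type: Im(Z) = -4304 ⇒ leading (phase φ = -87.7°).

PF = 0.03947 (leading, φ = -87.7°)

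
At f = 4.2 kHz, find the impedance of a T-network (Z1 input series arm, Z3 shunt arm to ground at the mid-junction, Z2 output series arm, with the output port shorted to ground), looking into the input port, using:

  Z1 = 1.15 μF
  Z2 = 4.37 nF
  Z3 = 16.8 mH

Step 1 — Angular frequency: ω = 2π·f = 2π·4200 = 2.639e+04 rad/s.
Step 2 — Component impedances:
  Z1: Z = 1/(jωC) = -j/(ω·C) = 0 - j32.95 Ω
  Z2: Z = 1/(jωC) = -j/(ω·C) = 0 - j8671 Ω
  Z3: Z = jωL = j·2.639e+04·0.0168 = 0 + j443.3 Ω
Step 3 — With the output port shorted to ground, the output series arm Z2 runs from the junction to ground; the shunt arm Z3 also runs from the junction to ground. They appear in parallel: Z3 || Z2 = 0 + j467.2 Ω.
Step 4 — Series with input arm Z1: Z_in = Z1 + (Z3 || Z2) = 0 + j434.3 Ω = 434.3∠90.0° Ω.

Z = 0 + j434.3 Ω = 434.3∠90.0° Ω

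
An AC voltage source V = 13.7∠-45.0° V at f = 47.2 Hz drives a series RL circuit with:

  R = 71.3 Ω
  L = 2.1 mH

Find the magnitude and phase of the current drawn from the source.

Step 1 — Angular frequency: ω = 2π·f = 2π·47.2 = 296.6 rad/s.
Step 2 — Component impedances:
  R: Z = R = 71.3 Ω
  L: Z = jωL = j·296.6·0.0021 = 0 + j0.6228 Ω
Step 3 — Series combination: Z_total = R + L = 71.3 + j0.6228 Ω = 71.3∠0.5° Ω.
Step 4 — Source phasor: V = 13.7∠-45.0° V = 9.687 - j9.687 V.
Step 5 — Ohm's law: I = V / Z_total = (9.687 - j9.687) / (71.3 + j0.6228) = 0.1347 - j0.137 A.
Step 6 — Convert to polar: |I| = 0.1921 A, ∠I = -45.5°.

I = 0.1921∠-45.5° A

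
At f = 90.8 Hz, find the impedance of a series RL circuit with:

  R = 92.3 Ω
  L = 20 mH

Step 1 — Angular frequency: ω = 2π·f = 2π·90.8 = 570.5 rad/s.
Step 2 — Component impedances:
  R: Z = R = 92.3 Ω
  L: Z = jωL = j·570.5·0.02 = 0 + j11.41 Ω
Step 3 — Series combination: Z_total = R + L = 92.3 + j11.41 Ω = 93∠7.0° Ω.

Z = 92.3 + j11.41 Ω = 93∠7.0° Ω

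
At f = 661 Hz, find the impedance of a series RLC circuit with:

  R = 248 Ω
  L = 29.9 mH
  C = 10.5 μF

Step 1 — Angular frequency: ω = 2π·f = 2π·661 = 4153 rad/s.
Step 2 — Component impedances:
  R: Z = R = 248 Ω
  L: Z = jωL = j·4153·0.0299 = 0 + j124.2 Ω
  C: Z = 1/(jωC) = -j/(ω·C) = 0 - j22.93 Ω
Step 3 — Series combination: Z_total = R + L + C = 248 + j101.2 Ω = 267.9∠22.2° Ω.

Z = 248 + j101.2 Ω = 267.9∠22.2° Ω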